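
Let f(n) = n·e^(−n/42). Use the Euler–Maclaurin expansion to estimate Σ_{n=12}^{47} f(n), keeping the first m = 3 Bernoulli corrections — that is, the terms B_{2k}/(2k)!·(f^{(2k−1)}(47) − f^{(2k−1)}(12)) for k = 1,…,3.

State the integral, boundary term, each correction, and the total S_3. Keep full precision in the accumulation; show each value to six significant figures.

S_3 ≈ 495.690

∫_12^47 x·e^(−x/42) dx evaluates to 483.555.
Boundary: ½(f(12) + f(47)) = ½(9.01773 + 15.3498) = 12.1837.
Integral + boundary = 495.738.
k=1: B_{2}/(2)! × [f^{(1)}(47) − f^{(1)}(12)] = 1/12 × (-0.0388798 − 0.536769) = -0.0479708.
Running total after k=1: 495.690.
k=2: B_{4}/(4)! × [f^{(3)}(47) − f^{(3)}(12)] = −1/720 × (0.000348243 − 0.00115631) = 1.12231e-06.
Running total after k=2: 495.690.
k=3: B_{6}/(6)! × [f^{(5)}(47) − f^{(5)}(12)] = 1/30240 × (4.07329e-07 − 1.13850e-06) = -2.41791e-11.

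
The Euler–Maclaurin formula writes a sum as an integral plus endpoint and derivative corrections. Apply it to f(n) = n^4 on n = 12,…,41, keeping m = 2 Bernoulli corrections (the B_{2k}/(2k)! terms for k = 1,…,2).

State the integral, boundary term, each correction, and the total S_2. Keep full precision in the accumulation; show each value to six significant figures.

∫_12^41 x^4 dx evaluates to 2.31215e+07.
Endpoint term: (f(12) + f(41))/2 = (20736.0 + 2.82576e+06)/2 = 1.42325e+06.
Running total after boundary: 2.45447e+07.
k=1: B_{2}/(2)! × [f^{(1)}(41) − f^{(1)}(12)] = 1/12 × (275684 − 6912.00) = 22397.7.
After k=1: 2.45671e+07.
k=2: B_{4}/(4)! × [f^{(3)}(41) − f^{(3)}(12)] = −1/720 × (984.000 − 288.000) = -0.966667.

S_2 ≈ 2.45671e+07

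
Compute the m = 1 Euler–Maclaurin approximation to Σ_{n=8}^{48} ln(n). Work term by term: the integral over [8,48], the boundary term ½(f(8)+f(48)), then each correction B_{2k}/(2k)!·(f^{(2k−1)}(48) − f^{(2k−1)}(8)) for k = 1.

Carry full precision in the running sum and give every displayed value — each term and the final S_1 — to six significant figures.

∫_8^48 ln(x) dx evaluates to 129.182.
Endpoint term: (f(8) + f(48))/2 = (2.07944 + 3.87120)/2 = 2.97532.
So far: 132.157.
k=1: B_{2}/(2)! × [f^{(1)}(48) − f^{(1)}(8)] = 1/12 × (0.0208333 − 0.125000) = -0.00868056.

S_1 ≈ 132.149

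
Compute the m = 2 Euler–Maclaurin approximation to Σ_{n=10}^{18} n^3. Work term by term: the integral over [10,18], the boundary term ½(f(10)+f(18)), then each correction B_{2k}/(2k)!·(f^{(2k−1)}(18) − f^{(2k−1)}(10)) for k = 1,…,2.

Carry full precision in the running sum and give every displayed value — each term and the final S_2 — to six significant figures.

∫_10^18 x^3 dx evaluates to 23744.0.
Endpoint term: (f(10) + f(18))/2 = (1000.00 + 5832.00)/2 = 3416.00.
Integral + boundary = 27160.0.
k=1: B_{2}/(2)! × [f^{(1)}(18) − f^{(1)}(10)] = 1/12 × (972.000 − 300.000) = 56.0000.
Running total after k=1: 27216.0.
k=2: B_{4}/(4)! × [f^{(3)}(18) − f^{(3)}(10)] = −1/720 × (6.00000 − 6.00000) = 0.00000.

S_2 ≈ 27216.0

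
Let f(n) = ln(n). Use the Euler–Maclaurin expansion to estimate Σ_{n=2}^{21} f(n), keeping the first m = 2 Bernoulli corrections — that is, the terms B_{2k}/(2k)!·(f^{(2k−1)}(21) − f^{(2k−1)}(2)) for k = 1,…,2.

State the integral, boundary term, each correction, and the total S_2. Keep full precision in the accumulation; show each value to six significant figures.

S_2 ≈ 45.3802

The integral term ∫_2^21 ln(x) dx = 43.5487.
Endpoint term: (f(2) + f(21))/2 = (0.693147 + 3.04452)/2 = 1.86883.
Integral + boundary = 45.4175.
Correction k=1: B_{2}/2! · (f^{(1)}(21) − f^{(1)}(2)) = 1/12 · (0.0476190 − 0.500000) = -0.0376984.
Running total after k=1: 45.3798.
Correction k=2: B_{4}/4! · (f^{(3)}(21) − f^{(3)}(2)) = −1/720 · (0.000215959 − 0.250000) = 0.000346922.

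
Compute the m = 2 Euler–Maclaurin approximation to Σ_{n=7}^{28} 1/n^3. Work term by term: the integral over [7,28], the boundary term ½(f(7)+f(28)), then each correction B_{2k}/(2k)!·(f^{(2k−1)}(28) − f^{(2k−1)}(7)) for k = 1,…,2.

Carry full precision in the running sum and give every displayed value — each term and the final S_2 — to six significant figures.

∫_7^28 1/x^3 dx evaluates to 0.00956633.
½[f(7) + f(28)] = ½[0.00291545 + 4.55539e-05] = 0.00148050.
Integral + boundary = 0.0110468.
Order-1 term: 1/12 · (-4.88078e-06 − (-0.00124948)) = 0.000103717.
After k=1: 0.0111505.
Order-2 term: −1/720 · (-1.24510e-07 − (-0.000509992)) = -7.08149e-07.

S_2 ≈ 0.0111498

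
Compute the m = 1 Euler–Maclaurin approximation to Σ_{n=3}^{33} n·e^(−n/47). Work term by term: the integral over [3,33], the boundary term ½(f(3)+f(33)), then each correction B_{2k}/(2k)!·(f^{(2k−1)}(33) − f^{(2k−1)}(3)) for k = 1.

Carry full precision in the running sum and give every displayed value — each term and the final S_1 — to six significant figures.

S_1 ≈ 351.017

The integral term ∫_3^33 x·e^(−x/47) dx = 341.495.
½[f(3) + f(33)] = ½[2.81449 + 16.3525] = 9.58349.
Running total after boundary: 351.078.
Correction k=1: B_{2}/2! · (f^{(1)}(33) − f^{(1)}(3)) = 1/12 · (0.147605 − 0.878282) = -0.0608898.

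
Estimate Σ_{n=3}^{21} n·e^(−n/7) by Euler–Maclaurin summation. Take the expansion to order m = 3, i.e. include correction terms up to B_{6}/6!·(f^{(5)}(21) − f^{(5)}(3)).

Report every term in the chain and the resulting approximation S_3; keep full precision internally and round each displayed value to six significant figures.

The integral term ∫_3^21 x·e^(−x/7) dx = 35.8425.
Endpoint term: (f(3) + f(21))/2 = (1.95432 + 1.04553)/2 = 1.49992.
Integral + boundary = 37.3424.
k=1: B_{2}/(2)! × [f^{(1)}(21) − f^{(1)}(3)] = 1/12 × (-0.0995741 − 0.372251) = -0.0393188.
After k=1: 37.3031.
k=2: B_{4}/(4)! × [f^{(3)}(21) − f^{(3)}(3)] = −1/720 × (0.00000 − 0.0341863) = 4.74810e-05.
After k=2: 37.3031.
k=3: B_{6}/(6)! × [f^{(5)}(21) − f^{(5)}(3)] = 1/30240 × (4.14719e-05 − 0.00124032) = -3.96444e-08.

S_3 ≈ 37.3031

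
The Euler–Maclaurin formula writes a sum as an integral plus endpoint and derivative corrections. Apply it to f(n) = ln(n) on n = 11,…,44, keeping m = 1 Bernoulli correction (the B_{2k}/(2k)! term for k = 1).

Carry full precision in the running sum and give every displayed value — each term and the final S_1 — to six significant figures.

S_1 ≈ 110.213

Integral: ∫_11^44 ln(x) dx = 107.127.
Endpoint term: (f(11) + f(44))/2 = (2.39790 + 3.78419)/2 = 3.09104.
Integral + boundary = 110.219.
Correction k=1: B_{2}/2! · (f^{(1)}(44) − f^{(1)}(11)) = 1/12 · (0.0227273 − 0.0909091) = -0.00568182.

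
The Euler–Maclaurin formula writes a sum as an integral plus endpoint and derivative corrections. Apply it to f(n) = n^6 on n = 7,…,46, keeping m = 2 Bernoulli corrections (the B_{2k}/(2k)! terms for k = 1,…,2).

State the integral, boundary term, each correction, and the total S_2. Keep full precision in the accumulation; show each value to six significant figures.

S_2 ≈ 6.70997e+10

Integral: ∫_7^46 x^6 dx = 6.22595e+10.
½[f(7) + f(46)] = ½[117649 + 9.47430e+09] = 4.73721e+09.
Running total after boundary: 6.69968e+10.
k=1: B_{2}/(2)! × [f^{(1)}(46) − f^{(1)}(7)] = 1/12 × (1.23578e+09 − 100842) = 1.02973e+08.
Running total after k=1: 6.70997e+10.
k=2: B_{4}/(4)! × [f^{(3)}(46) − f^{(3)}(7)] = −1/720 × (1.16803e+07 − 41160.0) = -16165.5.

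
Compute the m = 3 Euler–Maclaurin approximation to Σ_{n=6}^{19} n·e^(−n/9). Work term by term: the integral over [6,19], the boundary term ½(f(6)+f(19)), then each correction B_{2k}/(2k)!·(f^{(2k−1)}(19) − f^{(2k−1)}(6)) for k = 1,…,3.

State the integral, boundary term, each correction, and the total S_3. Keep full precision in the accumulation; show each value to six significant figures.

The integral term ∫_6^19 x·e^(−x/9) dx = 38.7933.
Endpoint term: (f(6) + f(19))/2 = (3.08050 + 2.30096)/2 = 2.69073.
Running total after boundary: 41.4840.
Correction k=1: B_{2}/2! · (f^{(1)}(19) − f^{(1)}(6)) = 1/12 · (-0.134559 − 0.171139) = -0.0254749.
Partial sum through k=1: 41.4585.
Correction k=2: B_{4}/4! · (f^{(3)}(19) − f^{(3)}(6)) = −1/720 · (0.00132898 − 0.0147898) = 1.86956e-05.
Partial sum through k=2: 41.4585.
Correction k=3: B_{6}/6! · (f^{(5)}(19) − f^{(5)}(6)) = 1/30240 · (5.33233e-05 − 0.000339096) = -9.45015e-09.

S_3 ≈ 41.4585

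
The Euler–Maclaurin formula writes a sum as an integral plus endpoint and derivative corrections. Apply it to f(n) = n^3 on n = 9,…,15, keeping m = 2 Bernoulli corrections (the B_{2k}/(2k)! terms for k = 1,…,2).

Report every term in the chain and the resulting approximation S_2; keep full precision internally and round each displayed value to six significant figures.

S_2 ≈ 13104.0

The integral term ∫_9^15 x^3 dx = 11016.0.
½[f(9) + f(15)] = ½[729.000 + 3375.00] = 2052.00.
So far: 13068.0.
Correction k=1: B_{2}/2! · (f^{(1)}(15) − f^{(1)}(9)) = 1/12 · (675.000 − 243.000) = 36.0000.
Running total after k=1: 13104.0.
Correction k=2: B_{4}/4! · (f^{(3)}(15) − f^{(3)}(9)) = −1/720 · (6.00000 − 6.00000) = 0.00000.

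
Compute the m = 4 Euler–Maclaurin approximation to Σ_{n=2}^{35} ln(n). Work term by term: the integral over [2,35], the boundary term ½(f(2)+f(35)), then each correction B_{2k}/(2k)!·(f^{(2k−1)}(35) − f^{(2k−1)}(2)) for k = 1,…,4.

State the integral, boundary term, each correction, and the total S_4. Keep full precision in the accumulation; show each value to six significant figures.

The integral term ∫_2^35 ln(x) dx = 90.0509.
Boundary: ½(f(2) + f(35)) = ½(0.693147 + 3.55535) = 2.12425.
So far: 92.1751.
Order-1 term: 1/12 · (0.0285714 − 0.500000) = -0.0392857.
Running total after k=1: 92.1358.
Order-2 term: −1/720 · (4.66472e-05 − 0.250000) = 0.000347157.
Running total after k=2: 92.1362.
Order-3 term: 1/30240 · (4.56952e-07 − 0.750000) = -2.48016e-05.
Running total after k=3: 92.1362.
Order-4 term: −1/1209600 · (1.11907e-08 − 5.62500) = 4.65030e-06.

S_4 ≈ 92.1362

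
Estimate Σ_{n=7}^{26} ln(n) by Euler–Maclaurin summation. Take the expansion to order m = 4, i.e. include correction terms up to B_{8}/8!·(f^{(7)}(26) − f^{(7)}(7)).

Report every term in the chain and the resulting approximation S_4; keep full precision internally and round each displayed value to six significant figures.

∫_7^26 ln(x) dx evaluates to 52.0891.
Boundary: ½(f(7) + f(26)) = ½(1.94591 + 3.25810) = 2.60200.
Running total after boundary: 54.6911.
Order-1 term: 1/12 · (0.0384615 − 0.142857) = -0.00869963.
Partial sum through k=1: 54.6824.
Order-2 term: −1/720 · (0.000113792 − 0.00583090) = 7.94043e-06.
Partial sum through k=2: 54.6825.
Order-3 term: 1/30240 · (2.01997e-06 − 0.00142798) = -4.71546e-08.
Partial sum through k=3: 54.6825.
Order-4 term: −1/1209600 · (8.96436e-08 − 0.000874271) = 7.22703e-10.

S_4 ≈ 54.6825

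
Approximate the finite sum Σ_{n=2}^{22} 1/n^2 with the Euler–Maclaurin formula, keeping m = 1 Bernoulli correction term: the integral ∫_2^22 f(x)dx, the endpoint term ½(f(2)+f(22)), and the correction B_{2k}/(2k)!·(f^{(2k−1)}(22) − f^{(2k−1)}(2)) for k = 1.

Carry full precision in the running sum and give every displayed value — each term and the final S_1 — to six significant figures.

∫_2^22 1/x^2 dx evaluates to 0.454545.
Boundary: ½(f(2) + f(22)) = ½(0.250000 + 0.00206612) = 0.126033.
Integral + boundary = 0.580579.
Order-1 term: 1/12 · (-0.000187829 − (-0.250000)) = 0.0208177.

S_1 ≈ 0.601396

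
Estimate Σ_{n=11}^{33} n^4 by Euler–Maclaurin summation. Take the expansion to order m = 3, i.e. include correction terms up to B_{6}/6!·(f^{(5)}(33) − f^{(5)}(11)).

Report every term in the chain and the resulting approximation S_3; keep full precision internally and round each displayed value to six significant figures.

S_3 ≈ 8.40668e+06

The integral term ∫_11^33 x^4 dx = 7.79487e+06.
Endpoint term: (f(11) + f(33))/2 = (14641.0 + 1.18592e+06)/2 = 600281.
Running total after boundary: 8.39515e+06.
Order-1 term: 1/12 · (143748 − 5324.00) = 11535.3.
After k=1: 8.40668e+06.
Order-2 term: −1/720 · (792.000 − 264.000) = -0.733333.
After k=2: 8.40668e+06.
Order-3 term: 1/30240 · (0.00000 − 0.00000) = 0.00000.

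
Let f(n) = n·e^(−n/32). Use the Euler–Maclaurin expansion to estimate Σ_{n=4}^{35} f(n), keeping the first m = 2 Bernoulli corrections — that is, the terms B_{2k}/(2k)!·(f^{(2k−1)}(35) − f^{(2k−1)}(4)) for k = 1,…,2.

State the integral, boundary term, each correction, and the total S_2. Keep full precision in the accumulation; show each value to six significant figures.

∫_4^35 x·e^(−x/32) dx evaluates to 298.486.
½[f(4) + f(35)] = ½[3.52999 + 11.7235] = 7.62676.
So far: 306.113.
Correction k=1: B_{2}/2! · (f^{(1)}(35) − f^{(1)}(4)) = 1/12 · (-0.0314023 − 0.772185) = -0.0669656.
Partial sum through k=1: 306.046.
Correction k=2: B_{4}/4! · (f^{(3)}(35) − f^{(3)}(4)) = −1/720 · (0.000623549 − 0.00247771) = 2.57523e-06.

S_2 ≈ 306.046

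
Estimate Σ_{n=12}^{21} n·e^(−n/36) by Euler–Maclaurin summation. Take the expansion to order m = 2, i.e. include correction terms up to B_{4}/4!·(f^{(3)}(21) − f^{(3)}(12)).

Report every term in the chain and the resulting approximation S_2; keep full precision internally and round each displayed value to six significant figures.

S_2 ≈ 103.216

Integral: ∫_12^21 x·e^(−x/36) dx = 93.0780.
½[f(12) + f(21)] = ½[8.59838 + 11.7187] = 10.1586.
Integral + boundary = 103.237.
k=1: B_{2}/(2)! × [f^{(1)}(21) − f^{(1)}(12)] = 1/12 × (0.232515 − 0.477688) = -0.0204311.
Running total after k=1: 103.216.
k=2: B_{4}/(4)! × [f^{(3)}(21) − f^{(3)}(12)] = −1/720 × (0.00104057 − 0.00147434) = 6.02458e-07.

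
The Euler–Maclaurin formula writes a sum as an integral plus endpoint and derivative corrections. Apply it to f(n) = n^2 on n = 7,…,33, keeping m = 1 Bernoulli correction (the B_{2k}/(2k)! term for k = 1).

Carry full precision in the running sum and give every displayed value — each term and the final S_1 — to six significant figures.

The integral term ∫_7^33 x^2 dx = 11864.7.
½[f(7) + f(33)] = ½[49.0000 + 1089.00] = 569.000.
Running total after boundary: 12433.7.
Order-1 term: 1/12 · (66.0000 − 14.0000) = 4.33333.

S_1 ≈ 12438.0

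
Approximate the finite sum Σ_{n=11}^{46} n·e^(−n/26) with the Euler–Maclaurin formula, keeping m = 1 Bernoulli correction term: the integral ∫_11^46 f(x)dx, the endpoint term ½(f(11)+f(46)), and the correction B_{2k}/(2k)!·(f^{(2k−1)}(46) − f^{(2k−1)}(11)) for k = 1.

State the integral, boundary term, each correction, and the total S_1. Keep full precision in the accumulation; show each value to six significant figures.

S_1 ≈ 318.509

Integral: ∫_11^46 x·e^(−x/26) dx = 311.028.
Endpoint term: (f(11) + f(46))/2 = (7.20531 + 7.84135)/2 = 7.52333.
Running total after boundary: 318.552.
Correction k=1: B_{2}/2! · (f^{(1)}(46) − f^{(1)}(11)) = 1/12 · (-0.131126 − 0.377901) = -0.0424189.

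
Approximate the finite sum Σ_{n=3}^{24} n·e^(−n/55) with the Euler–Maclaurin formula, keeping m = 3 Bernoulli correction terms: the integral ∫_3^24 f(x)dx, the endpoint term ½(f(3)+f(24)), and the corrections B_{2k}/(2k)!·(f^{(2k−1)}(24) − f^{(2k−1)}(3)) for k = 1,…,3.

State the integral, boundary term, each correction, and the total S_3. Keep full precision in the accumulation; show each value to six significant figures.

S_3 ≈ 221.261

Integral: ∫_3^24 x·e^(−x/55) dx = 212.128.
Endpoint term: (f(3) + f(24))/2 = (2.84075 + 15.5132)/2 = 9.17696.
Running total after boundary: 221.305.
k=1: B_{2}/(2)! × [f^{(1)}(24) − f^{(1)}(3)] = 1/12 × (0.364325 − 0.895266) = -0.0442451.
Running total after k=1: 221.261.
k=2: B_{4}/(4)! × [f^{(3)}(24) − f^{(3)}(3)] = −1/720 × (0.000547798 − 0.000922015) = 5.19746e-07.
Running total after k=2: 221.261.
k=3: B_{6}/(6)! × [f^{(5)}(24) − f^{(5)}(3)] = 1/30240 × (3.22367e-07 − 5.11760e-07) = -6.26302e-12.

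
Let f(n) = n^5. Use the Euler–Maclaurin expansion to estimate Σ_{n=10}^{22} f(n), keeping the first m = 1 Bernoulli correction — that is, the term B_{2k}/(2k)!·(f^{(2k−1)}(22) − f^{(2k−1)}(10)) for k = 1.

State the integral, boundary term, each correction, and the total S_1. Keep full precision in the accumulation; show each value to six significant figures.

S_1 ≈ 2.14502e+07

The integral term ∫_10^22 x^5 dx = 1.87300e+07.
Boundary: ½(f(10) + f(22)) = ½(100000 + 5.15363e+06) = 2.62682e+06.
Integral + boundary = 2.13568e+07.
Correction k=1: B_{2}/2! · (f^{(1)}(22) − f^{(1)}(10)) = 1/12 · (1.17128e+06 − 50000.0) = 93440.0.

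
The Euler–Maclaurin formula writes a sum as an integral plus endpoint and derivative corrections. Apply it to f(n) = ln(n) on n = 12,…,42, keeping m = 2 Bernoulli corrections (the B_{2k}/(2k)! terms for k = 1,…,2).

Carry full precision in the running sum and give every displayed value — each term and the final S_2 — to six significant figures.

S_2 ≈ 100.270

The integral term ∫_12^42 ln(x) dx = 97.1632.
½[f(12) + f(42)] = ½[2.48491 + 3.73767] = 3.11129.
Running total after boundary: 100.275.
k=1: B_{2}/(2)! × [f^{(1)}(42) − f^{(1)}(12)] = 1/12 × (0.0238095 − 0.0833333) = -0.00496032.
Running total after k=1: 100.270.
k=2: B_{4}/(4)! × [f^{(3)}(42) − f^{(3)}(12)] = −1/720 × (2.69949e-05 − 0.00115741) = 1.57002e-06.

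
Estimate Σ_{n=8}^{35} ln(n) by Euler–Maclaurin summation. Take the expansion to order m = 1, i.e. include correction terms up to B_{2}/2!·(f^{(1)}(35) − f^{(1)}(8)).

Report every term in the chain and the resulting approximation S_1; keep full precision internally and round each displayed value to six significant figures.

S_1 ≈ 83.6110

Integral: ∫_8^35 ln(x) dx = 80.8016.
½[f(8) + f(35)] = ½[2.07944 + 3.55535] = 2.81739.
Integral + boundary = 83.6190.
k=1: B_{2}/(2)! × [f^{(1)}(35) − f^{(1)}(8)] = 1/12 × (0.0285714 − 0.125000) = -0.00803571.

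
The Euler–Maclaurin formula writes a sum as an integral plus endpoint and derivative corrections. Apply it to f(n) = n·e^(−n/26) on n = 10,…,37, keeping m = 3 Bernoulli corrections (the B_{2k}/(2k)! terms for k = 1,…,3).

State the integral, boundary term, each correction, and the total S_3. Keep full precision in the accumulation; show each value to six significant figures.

The integral term ∫_10^37 x·e^(−x/26) dx = 242.436.
Boundary: ½(f(10) + f(37)) = ½(6.80712 + 8.91594) = 7.86153.
Integral + boundary = 250.297.
Correction k=1: B_{2}/2! · (f^{(1)}(37) − f^{(1)}(10)) = 1/12 · (-0.101949 − 0.418900) = -0.0434041.
After k=1: 250.254.
Correction k=2: B_{4}/4! · (f^{(3)}(37) − f^{(3)}(10)) = −1/720 · (0.000562120 − 0.00263362) = 2.87708e-06.
After k=2: 250.254.
Correction k=3: B_{6}/6! · (f^{(5)}(37) − f^{(5)}(10)) = 1/30240 · (1.88617e-06 − 6.87509e-06) = -1.64977e-10.

S_3 ≈ 250.254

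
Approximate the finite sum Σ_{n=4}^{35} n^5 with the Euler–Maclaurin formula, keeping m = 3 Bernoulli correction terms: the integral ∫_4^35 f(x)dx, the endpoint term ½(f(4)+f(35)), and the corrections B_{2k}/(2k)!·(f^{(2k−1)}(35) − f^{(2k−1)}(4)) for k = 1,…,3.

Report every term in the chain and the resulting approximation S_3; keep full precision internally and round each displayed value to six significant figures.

Integral: ∫_4^35 x^5 dx = 3.06377e+08.
½[f(4) + f(35)] = ½[1024.00 + 5.25219e+07] = 2.62614e+07.
Integral + boundary = 3.32638e+08.
k=1: B_{2}/(2)! × [f^{(1)}(35) − f^{(1)}(4)] = 1/12 × (7.50312e+06 − 1280.00) = 625154.
Running total after k=1: 3.33264e+08.
k=2: B_{4}/(4)! × [f^{(3)}(35) − f^{(3)}(4)] = −1/720 × (73500.0 − 960.000) = -100.750.
Running total after k=2: 3.33263e+08.
k=3: B_{6}/(6)! × [f^{(5)}(35) − f^{(5)}(4)] = 1/30240 × (120.000 − 120.000) = 0.00000.

S_3 ≈ 3.33263e+08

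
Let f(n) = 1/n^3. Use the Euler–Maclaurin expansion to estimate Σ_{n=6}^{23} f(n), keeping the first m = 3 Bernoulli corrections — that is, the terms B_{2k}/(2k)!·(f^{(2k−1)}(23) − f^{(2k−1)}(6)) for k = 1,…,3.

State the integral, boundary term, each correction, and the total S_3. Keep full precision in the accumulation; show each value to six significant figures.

S_3 ≈ 0.0154899

The integral term ∫_6^23 1/x^3 dx = 0.0129437.
Endpoint term: (f(6) + f(23))/2 = (0.00462963 + 8.21895e-05)/2 = 0.00235591.
Running total after boundary: 0.0152996.
Order-1 term: 1/12 · (-1.07204e-05 − (-0.00231481)) = 0.000192008.
After k=1: 0.0154916.
Order-2 term: −1/720 · (-4.05307e-07 − (-0.00128601)) = -1.78556e-06.
After k=2: 0.0154898.
Order-3 term: 1/30240 · (-3.21794e-08 − (-0.00150034)) = 4.96135e-08.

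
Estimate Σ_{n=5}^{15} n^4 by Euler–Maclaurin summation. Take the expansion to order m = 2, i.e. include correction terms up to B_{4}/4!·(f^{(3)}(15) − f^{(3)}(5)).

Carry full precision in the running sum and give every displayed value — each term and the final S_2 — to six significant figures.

S_2 ≈ 177958

∫_5^15 x^4 dx evaluates to 151250.
Boundary: ½(f(5) + f(15)) = ½(625.000 + 50625.0) = 25625.0.
Integral + boundary = 176875.
Order-1 term: 1/12 · (13500.0 − 500.000) = 1083.33.
After k=1: 177958.
Order-2 term: −1/720 · (360.000 − 120.000) = -0.333333.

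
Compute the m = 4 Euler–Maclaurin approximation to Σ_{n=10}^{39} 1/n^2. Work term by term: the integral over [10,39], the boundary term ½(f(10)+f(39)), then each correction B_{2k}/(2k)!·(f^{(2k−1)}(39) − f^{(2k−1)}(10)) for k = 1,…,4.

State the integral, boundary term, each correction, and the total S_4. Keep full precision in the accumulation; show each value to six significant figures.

∫_10^39 1/x^2 dx evaluates to 0.0743590.
½[f(10) + f(39)] = ½[0.0100000 + 0.000657462] = 0.00532873.
Running total after boundary: 0.0796877.
k=1: B_{2}/(2)! × [f^{(1)}(39) − f^{(1)}(10)] = 1/12 × (-3.37160e-05 − (-0.00200000)) = 0.000163857.
Running total after k=1: 0.0798516.
k=2: B_{4}/(4)! × [f^{(3)}(39) − f^{(3)}(10)] = −1/720 × (-2.66004e-07 − (-0.000240000)) = -3.32964e-07.
Running total after k=2: 0.0798512.
k=3: B_{6}/(6)! × [f^{(5)}(39) − f^{(5)}(10)] = 1/30240 × (-5.24663e-09 − (-7.20000e-05)) = 2.38078e-09.
Running total after k=3: 0.0798512.
k=4: B_{8}/(8)! × [f^{(7)}(39) − f^{(7)}(10)] = −1/1209600 × (-1.93170e-10 − (-4.03200e-05)) = -3.33332e-11.

S_4 ≈ 0.0798512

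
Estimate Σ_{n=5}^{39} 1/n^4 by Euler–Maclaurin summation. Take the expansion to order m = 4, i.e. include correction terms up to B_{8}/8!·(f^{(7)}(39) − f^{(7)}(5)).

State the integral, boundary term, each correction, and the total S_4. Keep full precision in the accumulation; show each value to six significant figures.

Integral: ∫_5^39 1/x^4 dx = 0.00266105.
½[f(5) + f(39)] = ½[0.00160000 + 4.32257e-07] = 0.000800216.
Integral + boundary = 0.00346126.
Order-1 term: 1/12 · (-4.43340e-08 − (-0.00128000)) = 0.000106663.
After k=1: 0.00356793.
Order-2 term: −1/720 · (-8.74438e-10 − (-0.00153600)) = -2.13333e-06.
After k=2: 0.00356579.
Order-3 term: 1/30240 · (-3.21950e-11 − (-0.00344064)) = 1.13778e-07.
After k=3: 0.00356591.
Order-4 term: −1/1209600 · (-1.90503e-12 − (-0.0123863)) = -1.02400e-08.

S_4 ≈ 0.00356590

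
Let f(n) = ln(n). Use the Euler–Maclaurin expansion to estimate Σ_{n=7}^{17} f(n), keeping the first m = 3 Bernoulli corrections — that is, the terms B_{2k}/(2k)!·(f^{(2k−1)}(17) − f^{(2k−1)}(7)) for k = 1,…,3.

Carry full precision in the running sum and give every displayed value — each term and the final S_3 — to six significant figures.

S_3 ≈ 26.9258

∫_7^17 ln(x) dx evaluates to 24.5433.
Endpoint term: (f(7) + f(17))/2 = (1.94591 + 2.83321)/2 = 2.38956.
Running total after boundary: 26.9328.
Order-1 term: 1/12 · (0.0588235 − 0.142857) = -0.00700280.
Running total after k=1: 26.9258.
Order-2 term: −1/720 · (0.000407083 − 0.00583090) = 7.53308e-06.
Running total after k=2: 26.9258.
Order-3 term: 1/30240 · (1.69031e-05 − 0.00142798) = -4.66625e-08.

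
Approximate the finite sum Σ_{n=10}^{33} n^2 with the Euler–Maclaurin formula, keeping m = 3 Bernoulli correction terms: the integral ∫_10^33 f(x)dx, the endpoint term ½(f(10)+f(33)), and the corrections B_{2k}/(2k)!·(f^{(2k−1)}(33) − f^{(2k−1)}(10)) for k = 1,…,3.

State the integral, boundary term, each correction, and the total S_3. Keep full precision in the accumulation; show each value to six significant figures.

Integral: ∫_10^33 x^2 dx = 11645.7.
Endpoint term: (f(10) + f(33))/2 = (100.000 + 1089.00)/2 = 594.500.
Integral + boundary = 12240.2.
Order-1 term: 1/12 · (66.0000 − 20.0000) = 3.83333.
After k=1: 12244.0.
Order-2 term: −1/720 · (0.00000 − 0.00000) = 0.00000.
After k=2: 12244.0.
Order-3 term: 1/30240 · (0.00000 − 0.00000) = 0.00000.

S_3 ≈ 12244.0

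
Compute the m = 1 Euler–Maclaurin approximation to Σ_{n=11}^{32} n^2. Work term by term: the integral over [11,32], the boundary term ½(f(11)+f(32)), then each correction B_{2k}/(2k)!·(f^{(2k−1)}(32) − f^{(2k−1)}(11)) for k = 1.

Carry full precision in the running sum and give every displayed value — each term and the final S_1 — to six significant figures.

Integral: ∫_11^32 x^2 dx = 10479.0.
½[f(11) + f(32)] = ½[121.000 + 1024.00] = 572.500.
Running total after boundary: 11051.5.
Correction k=1: B_{2}/2! · (f^{(1)}(32) − f^{(1)}(11)) = 1/12 · (64.0000 − 22.0000) = 3.50000.

S_1 ≈ 11055.0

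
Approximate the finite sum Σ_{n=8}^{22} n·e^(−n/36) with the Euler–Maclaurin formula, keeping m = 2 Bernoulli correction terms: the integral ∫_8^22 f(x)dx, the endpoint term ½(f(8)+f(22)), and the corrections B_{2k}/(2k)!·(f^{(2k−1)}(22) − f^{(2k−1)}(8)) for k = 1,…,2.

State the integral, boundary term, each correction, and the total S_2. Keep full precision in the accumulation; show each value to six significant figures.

S_2 ≈ 144.250

The integral term ∫_8^22 x·e^(−x/36) dx = 135.111.
½[f(8) + f(22)] = ½[6.40590 + 11.9404] = 9.17317.
So far: 144.284.
k=1: B_{2}/(2)! × [f^{(1)}(22) − f^{(1)}(8)] = 1/12 × (0.211068 − 0.622796) = -0.0343106.
After k=1: 144.250.
k=2: B_{4}/(4)! × [f^{(3)}(22) − f^{(3)}(8)] = −1/720 × (0.00100043 − 0.00171626) = 9.94199e-07.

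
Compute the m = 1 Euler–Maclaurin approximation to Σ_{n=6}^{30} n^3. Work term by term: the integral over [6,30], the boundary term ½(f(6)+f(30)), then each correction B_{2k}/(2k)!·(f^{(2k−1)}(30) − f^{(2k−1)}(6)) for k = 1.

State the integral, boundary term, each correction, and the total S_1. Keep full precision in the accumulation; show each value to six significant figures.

S_1 ≈ 216000

∫_6^30 x^3 dx evaluates to 202176.
½[f(6) + f(30)] = ½[216.000 + 27000.0] = 13608.0.
Running total after boundary: 215784.
Order-1 term: 1/12 · (2700.00 − 108.000) = 216.000.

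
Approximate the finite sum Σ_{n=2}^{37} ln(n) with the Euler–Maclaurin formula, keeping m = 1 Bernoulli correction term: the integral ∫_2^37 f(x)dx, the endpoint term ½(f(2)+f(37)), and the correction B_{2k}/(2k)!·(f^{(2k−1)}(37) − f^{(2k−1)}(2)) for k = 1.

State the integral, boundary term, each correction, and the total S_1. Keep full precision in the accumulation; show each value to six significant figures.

The integral term ∫_2^37 ln(x) dx = 97.2177.
Endpoint term: (f(2) + f(37))/2 = (0.693147 + 3.61092)/2 = 2.15203.
Running total after boundary: 99.3697.
k=1: B_{2}/(2)! × [f^{(1)}(37) − f^{(1)}(2)] = 1/12 × (0.0270270 − 0.500000) = -0.0394144.

S_1 ≈ 99.3303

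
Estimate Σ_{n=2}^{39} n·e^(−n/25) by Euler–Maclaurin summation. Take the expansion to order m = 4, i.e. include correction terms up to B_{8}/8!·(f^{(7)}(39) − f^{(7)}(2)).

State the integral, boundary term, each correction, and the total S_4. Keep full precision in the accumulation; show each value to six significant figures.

The integral term ∫_2^39 x·e^(−x/25) dx = 286.886.
Endpoint term: (f(2) + f(39))/2 = (1.84623 + 8.19531)/2 = 5.02077.
Integral + boundary = 291.907.
k=1: B_{2}/(2)! × [f^{(1)}(39) − f^{(1)}(2)] = 1/12 × (-0.117676 − 0.849267) = -0.0805786.
Partial sum through k=1: 291.826.
k=2: B_{4}/(4)! × [f^{(3)}(39) − f^{(3)}(2)] = −1/720 × (0.000484154 − 0.00431280) = 5.31756e-06.
Partial sum through k=2: 291.826.
k=3: B_{6}/(6)! × [f^{(5)}(39) − f^{(5)}(2)] = 1/30240 × (1.85054e-06 − 1.16268e-05) = -3.23290e-10.
Partial sum through k=3: 291.826.
k=4: B_{8}/(8)! × [f^{(7)}(39) − f^{(7)}(2)] = −1/1209600 × (4.68230e-09 − 2.61651e-08) = 1.77603e-14.

S_4 ≈ 291.826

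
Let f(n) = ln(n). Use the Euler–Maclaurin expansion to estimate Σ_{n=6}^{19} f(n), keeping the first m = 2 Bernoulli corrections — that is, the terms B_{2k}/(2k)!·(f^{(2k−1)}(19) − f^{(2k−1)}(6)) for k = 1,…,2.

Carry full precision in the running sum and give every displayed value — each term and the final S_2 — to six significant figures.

S_2 ≈ 34.5524

The integral term ∫_6^19 ln(x) dx = 32.1938.
½[f(6) + f(19)] = ½[1.79176 + 2.94444] = 2.36810.
Integral + boundary = 34.5619.
Order-1 term: 1/12 · (0.0526316 − 0.166667) = -0.00950292.
Running total after k=1: 34.5524.
Order-2 term: −1/720 · (0.000291588 − 0.00925926) = 1.24551e-05.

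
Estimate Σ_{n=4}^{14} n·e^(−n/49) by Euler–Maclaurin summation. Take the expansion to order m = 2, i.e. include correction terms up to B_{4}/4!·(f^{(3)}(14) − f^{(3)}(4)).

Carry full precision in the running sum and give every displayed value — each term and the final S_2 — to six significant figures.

Integral: ∫_4^14 x·e^(−x/49) dx = 73.6119.
Boundary: ½(f(4) + f(14)) = ½(3.68644 + 10.5207) = 7.10356.
Integral + boundary = 80.7155.
Correction k=1: B_{2}/2! · (f^{(1)}(14) − f^{(1)}(4)) = 1/12 · (0.536769 − 0.846377) = -0.0258006.
Partial sum through k=1: 80.6897.
Correction k=2: B_{4}/4! · (f^{(3)}(14) − f^{(3)}(4)) = −1/720 · (0.000849531 − 0.00112020) = 3.75928e-07.

S_2 ≈ 80.6897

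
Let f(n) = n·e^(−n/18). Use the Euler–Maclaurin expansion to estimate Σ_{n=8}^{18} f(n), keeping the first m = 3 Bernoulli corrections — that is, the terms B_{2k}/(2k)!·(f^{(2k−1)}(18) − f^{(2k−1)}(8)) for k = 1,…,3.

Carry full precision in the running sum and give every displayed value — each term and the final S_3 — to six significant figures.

Integral: ∫_8^18 x·e^(−x/18) dx = 61.6865.
Endpoint term: (f(8) + f(18))/2 = (5.12944 + 6.62183)/2 = 5.87564.
Integral + boundary = 67.5622.
k=1: B_{2}/(2)! × [f^{(1)}(18) − f^{(1)}(8)] = 1/12 × (0.00000 − 0.356211) = -0.0296843.
Partial sum through k=1: 67.5325.
k=2: B_{4}/(4)! × [f^{(3)}(18) − f^{(3)}(8)] = −1/720 × (0.00227086 − 0.00505732) = 3.87008e-06.
Partial sum through k=2: 67.5325.
k=3: B_{6}/(6)! × [f^{(5)}(18) − f^{(5)}(8)] = 1/30240 × (1.40177e-05 − 2.78248e-05) = -4.56584e-10.

S_3 ≈ 67.5325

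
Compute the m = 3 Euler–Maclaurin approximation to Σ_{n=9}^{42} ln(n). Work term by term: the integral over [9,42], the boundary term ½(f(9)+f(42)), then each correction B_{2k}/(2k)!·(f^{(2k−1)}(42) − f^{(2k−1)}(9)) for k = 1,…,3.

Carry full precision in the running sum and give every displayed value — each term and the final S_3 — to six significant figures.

The integral term ∫_9^42 ln(x) dx = 104.207.
½[f(9) + f(42)] = ½[2.19722 + 3.73767] = 2.96745.
Integral + boundary = 107.175.
Correction k=1: B_{2}/2! · (f^{(1)}(42) − f^{(1)}(9)) = 1/12 · (0.0238095 − 0.111111) = -0.00727513.
After k=1: 107.167.
Correction k=2: B_{4}/4! · (f^{(3)}(42) − f^{(3)}(9)) = −1/720 · (2.69949e-05 − 0.00274348) = 3.77290e-06.
After k=2: 107.167.
Correction k=3: B_{6}/6! · (f^{(5)}(42) − f^{(5)}(9)) = 1/30240 · (1.83639e-07 − 0.000406442) = -1.34345e-08.

S_3 ≈ 107.167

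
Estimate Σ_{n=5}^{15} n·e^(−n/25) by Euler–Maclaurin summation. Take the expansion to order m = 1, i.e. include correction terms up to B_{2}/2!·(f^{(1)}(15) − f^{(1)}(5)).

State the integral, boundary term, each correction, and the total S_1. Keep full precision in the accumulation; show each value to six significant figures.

S_1 ≈ 71.3631

The integral term ∫_5^15 x·e^(−x/25) dx = 65.2364.
½[f(5) + f(15)] = ½[4.09365 + 8.23217] = 6.16291.
So far: 71.3993.
Correction k=1: B_{2}/2! · (f^{(1)}(15) − f^{(1)}(5)) = 1/12 · (0.219525 − 0.654985) = -0.0362883.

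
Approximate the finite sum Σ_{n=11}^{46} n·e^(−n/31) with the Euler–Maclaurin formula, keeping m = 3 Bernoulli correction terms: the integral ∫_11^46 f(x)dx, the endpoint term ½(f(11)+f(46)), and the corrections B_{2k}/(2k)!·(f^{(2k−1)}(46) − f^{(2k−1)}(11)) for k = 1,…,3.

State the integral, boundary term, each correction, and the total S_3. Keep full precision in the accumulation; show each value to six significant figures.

S_3 ≈ 380.829

The integral term ∫_11^46 x·e^(−x/31) dx = 371.803.
Boundary: ½(f(11) + f(46)) = ½(7.71415 + 10.4309) = 9.07251.
Integral + boundary = 380.876.
Correction k=1: B_{2}/2! · (f^{(1)}(46) − f^{(1)}(11)) = 1/12 · (-0.109722 − 0.452443) = -0.0468471.
After k=1: 380.829.
Correction k=2: B_{4}/4! · (f^{(3)}(46) − f^{(3)}(11)) = −1/720 · (0.000357747 − 0.00193030) = 2.18410e-06.
After k=2: 380.829.
Correction k=3: B_{6}/6! · (f^{(5)}(46) − f^{(5)}(11)) = 1/30240 · (8.63338e-07 − 3.52736e-06) = -8.80959e-11.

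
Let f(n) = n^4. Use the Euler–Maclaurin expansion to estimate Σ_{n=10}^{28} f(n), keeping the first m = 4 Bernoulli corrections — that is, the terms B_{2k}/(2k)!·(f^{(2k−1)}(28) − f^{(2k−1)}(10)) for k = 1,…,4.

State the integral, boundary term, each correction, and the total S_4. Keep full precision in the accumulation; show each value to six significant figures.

S_4 ≈ 3.74138e+06

∫_10^28 x^4 dx evaluates to 3.42207e+06.
½[f(10) + f(28)] = ½[10000.0 + 614656] = 312328.
Running total after boundary: 3.73440e+06.
k=1: B_{2}/(2)! × [f^{(1)}(28) − f^{(1)}(10)] = 1/12 × (87808.0 − 4000.00) = 6984.00.
Partial sum through k=1: 3.74139e+06.
k=2: B_{4}/(4)! × [f^{(3)}(28) − f^{(3)}(10)] = −1/720 × (672.000 − 240.000) = -0.600000.
Partial sum through k=2: 3.74138e+06.
k=3: B_{6}/(6)! × [f^{(5)}(28) − f^{(5)}(10)] = 1/30240 × (0.00000 − 0.00000) = 0.00000.
Partial sum through k=3: 3.74138e+06.
k=4: B_{8}/(8)! × [f^{(7)}(28) − f^{(7)}(10)] = −1/1209600 × (0.00000 − 0.00000) = 0.00000.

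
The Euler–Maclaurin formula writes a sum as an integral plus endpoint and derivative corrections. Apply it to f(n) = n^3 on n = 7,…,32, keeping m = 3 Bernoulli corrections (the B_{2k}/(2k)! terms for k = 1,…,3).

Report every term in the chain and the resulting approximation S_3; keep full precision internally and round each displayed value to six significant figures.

The integral term ∫_7^32 x^3 dx = 261544.
Endpoint term: (f(7) + f(32))/2 = (343.000 + 32768.0)/2 = 16555.5.
Integral + boundary = 278099.
k=1: B_{2}/(2)! × [f^{(1)}(32) − f^{(1)}(7)] = 1/12 × (3072.00 − 147.000) = 243.750.
Partial sum through k=1: 278343.
k=2: B_{4}/(4)! × [f^{(3)}(32) − f^{(3)}(7)] = −1/720 × (6.00000 − 6.00000) = 0.00000.
Partial sum through k=2: 278343.
k=3: B_{6}/(6)! × [f^{(5)}(32) − f^{(5)}(7)] = 1/30240 × (0.00000 − 0.00000) = 0.00000.

S_3 ≈ 278343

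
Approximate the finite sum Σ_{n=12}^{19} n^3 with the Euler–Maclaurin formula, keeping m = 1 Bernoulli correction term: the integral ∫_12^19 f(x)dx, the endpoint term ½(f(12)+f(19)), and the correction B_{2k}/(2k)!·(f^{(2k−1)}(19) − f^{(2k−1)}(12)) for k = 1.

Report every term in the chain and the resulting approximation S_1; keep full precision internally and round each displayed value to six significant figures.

S_1 ≈ 31744.0

Integral: ∫_12^19 x^3 dx = 27396.2.
Endpoint term: (f(12) + f(19))/2 = (1728.00 + 6859.00)/2 = 4293.50.
So far: 31689.8.
k=1: B_{2}/(2)! × [f^{(1)}(19) − f^{(1)}(12)] = 1/12 × (1083.00 − 432.000) = 54.2500.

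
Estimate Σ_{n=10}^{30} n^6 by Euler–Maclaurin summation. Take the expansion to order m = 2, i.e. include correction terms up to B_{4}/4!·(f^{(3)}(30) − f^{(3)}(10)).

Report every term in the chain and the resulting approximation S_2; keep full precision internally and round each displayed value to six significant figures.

Integral: ∫_10^30 x^6 dx = 3.12286e+09.
Endpoint term: (f(10) + f(30))/2 = (1.00000e+06 + 7.29000e+08)/2 = 3.65000e+08.
Integral + boundary = 3.48786e+09.
k=1: B_{2}/(2)! × [f^{(1)}(30) − f^{(1)}(10)] = 1/12 × (1.45800e+08 − 600000) = 1.21000e+07.
Partial sum through k=1: 3.49996e+09.
k=2: B_{4}/(4)! × [f^{(3)}(30) − f^{(3)}(10)] = −1/720 × (3.24000e+06 − 120000) = -4333.33.

S_2 ≈ 3.49995e+09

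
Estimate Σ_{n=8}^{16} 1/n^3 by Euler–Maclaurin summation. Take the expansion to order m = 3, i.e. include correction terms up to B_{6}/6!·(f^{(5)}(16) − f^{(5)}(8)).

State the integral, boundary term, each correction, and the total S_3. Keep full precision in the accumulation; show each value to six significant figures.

Integral: ∫_8^16 1/x^3 dx = 0.00585938.
Boundary: ½(f(8) + f(16)) = ½(0.00195312 + 0.000244141) = 0.00109863.
So far: 0.00695801.
k=1: B_{2}/(2)! × [f^{(1)}(16) − f^{(1)}(8)] = 1/12 × (-4.57764e-05 − (-0.000732422)) = 5.72205e-05.
Running total after k=1: 0.00701523.
k=2: B_{4}/(4)! × [f^{(3)}(16) − f^{(3)}(8)] = −1/720 × (-3.57628e-06 − (-0.000228882)) = -3.12924e-07.
Running total after k=2: 0.00701492.
k=3: B_{6}/(6)! × [f^{(5)}(16) − f^{(5)}(8)] = 1/30240 × (-5.86733e-07 − (-0.000150204)) = 4.94765e-09.

S_3 ≈ 0.00701492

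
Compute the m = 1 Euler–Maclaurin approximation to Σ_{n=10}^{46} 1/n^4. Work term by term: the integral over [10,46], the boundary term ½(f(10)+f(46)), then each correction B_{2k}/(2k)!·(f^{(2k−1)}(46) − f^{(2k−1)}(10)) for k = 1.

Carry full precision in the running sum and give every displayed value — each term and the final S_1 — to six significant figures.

S_1 ≈ 0.000383352

Integral: ∫_10^46 1/x^4 dx = 0.000329909.
Endpoint term: (f(10) + f(46))/2 = (0.000100000 + 2.23341e-07)/2 = 5.01117e-05.
Running total after boundary: 0.000380020.
Order-1 term: 1/12 · (-1.94210e-08 − (-4.00000e-05)) = 3.33171e-06.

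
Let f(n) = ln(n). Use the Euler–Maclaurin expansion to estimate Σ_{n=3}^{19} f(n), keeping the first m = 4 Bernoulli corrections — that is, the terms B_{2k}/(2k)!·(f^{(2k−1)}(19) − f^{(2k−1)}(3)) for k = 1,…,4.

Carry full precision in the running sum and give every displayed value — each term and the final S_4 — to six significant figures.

S_4 ≈ 38.6467

Integral: ∫_3^19 ln(x) dx = 36.6485.
½[f(3) + f(19)] = ½[1.09861 + 2.94444] = 2.02153.
So far: 38.6700.
Order-1 term: 1/12 · (0.0526316 − 0.333333) = -0.0233918.
Partial sum through k=1: 38.6466.
Order-2 term: −1/720 · (0.000291588 − 0.0740741) = 0.000102476.
Partial sum through k=2: 38.6467.
Order-3 term: 1/30240 · (9.69267e-06 − 0.0987654) = -3.26573e-06.
Partial sum through k=3: 38.6467.
Order-4 term: −1/1209600 · (8.05485e-07 − 0.329218) = 2.72170e-07.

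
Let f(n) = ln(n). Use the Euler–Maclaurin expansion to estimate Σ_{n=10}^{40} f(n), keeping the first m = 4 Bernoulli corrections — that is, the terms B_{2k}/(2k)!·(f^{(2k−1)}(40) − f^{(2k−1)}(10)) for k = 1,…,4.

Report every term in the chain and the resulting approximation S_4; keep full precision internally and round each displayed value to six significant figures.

S_4 ≈ 97.5188

∫_10^40 ln(x) dx evaluates to 94.5293.
Boundary: ½(f(10) + f(40)) = ½(2.30259 + 3.68888) = 2.99573.
Running total after boundary: 97.5251.
Correction k=1: B_{2}/2! · (f^{(1)}(40) − f^{(1)}(10)) = 1/12 · (0.0250000 − 0.100000) = -0.00625000.
After k=1: 97.5188.
Correction k=2: B_{4}/4! · (f^{(3)}(40) − f^{(3)}(10)) = −1/720 · (3.12500e-05 − 0.00200000) = 2.73437e-06.
After k=2: 97.5188.
Correction k=3: B_{6}/6! · (f^{(5)}(40) − f^{(5)}(10)) = 1/30240 · (2.34375e-07 − 0.000240000) = -7.92876e-09.
After k=3: 97.5188.
Correction k=4: B_{8}/8! · (f^{(7)}(40) − f^{(7)}(10)) = −1/1209600 · (4.39453e-09 − 7.20000e-05) = 5.95202e-11.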